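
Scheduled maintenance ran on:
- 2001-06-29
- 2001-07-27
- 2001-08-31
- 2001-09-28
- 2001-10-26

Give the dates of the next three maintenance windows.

These are Fridays with 28, 35, 28, 28-day gaps.
Each is the final Friday of its month — 2001-06-29 is past the 28th, so '4th Friday' doesn't fit.
November 2001 ends with Friday 2001-11-30.
Last Friday of December 2001: 2001-12-28.
Last Friday of January 2002: 2002-01-25.

2001-11-30, 2001-12-28, 2002-01-25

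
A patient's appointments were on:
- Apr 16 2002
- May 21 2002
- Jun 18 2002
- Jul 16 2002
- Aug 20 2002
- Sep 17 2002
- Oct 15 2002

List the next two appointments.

Nov 19 2002, Dec 17 2002

Gaps: 35, 28, 28, 35, 28, 28 days — a mix of 28 and 35. Every date is a Tuesday.
Each is the 3rd Tuesday of its month.
November 2002 — 3rd Tuesday is Nov 19 2002.
December 2002 — 3rd Tuesday is Dec 17 2002.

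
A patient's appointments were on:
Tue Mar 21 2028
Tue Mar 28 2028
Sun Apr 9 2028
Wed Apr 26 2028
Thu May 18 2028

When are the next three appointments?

Wed Jun 14 2028, Sun Jul 16 2028, Tue Aug 22 2028

Intervals are 7, 12, 17, 22 days — an arithmetic progression with common difference 5.
Next gap: 27 days. Thu May 18 2028 + 27 days = Wed Jun 14 2028.
Next gap: 32 days. Wed Jun 14 2028 + 32 days = Sun Jul 16 2028.
Next gap: 37 days. Sun Jul 16 2028 + 37 days = Tue Aug 22 2028.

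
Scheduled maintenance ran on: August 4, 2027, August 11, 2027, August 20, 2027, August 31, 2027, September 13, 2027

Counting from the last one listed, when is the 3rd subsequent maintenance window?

November 3, 2027

Intervals are 7, 9, 11, 13 days — an arithmetic progression with common difference 2.
Next gap: 15 days. September 13, 2027 + 15 days = September 28, 2027.
Next gap: 17 days. September 28, 2027 + 17 days = October 15, 2027.
Next gap: 19 days. October 15, 2027 + 19 days = November 3, 2027.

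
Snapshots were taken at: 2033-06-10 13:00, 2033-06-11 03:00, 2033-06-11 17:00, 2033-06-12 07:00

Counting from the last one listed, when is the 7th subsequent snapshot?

The interval is a steady 14 hours (14, 14, 14).
2033-06-12 07:00 + 14 h = 2033-06-12 21:00.
2033-06-12 21:00 + 14 h = 2033-06-13 11:00.
2033-06-13 11:00 + 14 h = 2033-06-14 01:00.
2033-06-14 01:00 + 14 h = 2033-06-14 15:00.
2033-06-14 15:00 + 14 h = 2033-06-15 05:00.
2033-06-15 05:00 + 14 h = 2033-06-15 19:00.
2033-06-15 19:00 + 14 h = 2033-06-16 09:00.

2033-06-16 09:00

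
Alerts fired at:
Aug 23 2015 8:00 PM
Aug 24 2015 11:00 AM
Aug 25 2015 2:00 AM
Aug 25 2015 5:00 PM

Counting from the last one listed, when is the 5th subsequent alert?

Aug 28 2015 8:00 PM

Spacing: 15, 15, 15 h — constant 15 h.
Aug 25 2015 5:00 PM + 15 h = Aug 26 2015 8:00 AM.
Aug 26 2015 8:00 AM + 15 h = Aug 26 2015 11:00 PM.
Aug 26 2015 11:00 PM + 15 h = Aug 27 2015 2:00 PM.
Aug 27 2015 2:00 PM + 15 h = Aug 28 2015 5:00 AM.
Aug 28 2015 5:00 AM + 15 h = Aug 28 2015 8:00 PM.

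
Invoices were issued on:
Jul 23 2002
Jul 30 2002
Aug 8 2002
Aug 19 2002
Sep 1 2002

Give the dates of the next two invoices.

Intervals are 7, 9, 11, 13 days — an arithmetic progression with common difference 2.
Next gap: 15 days. Sep 1 2002 + 15 days = Sep 16 2002.
Next gap: 17 days. Sep 16 2002 + 17 days = Oct 3 2002.

Sep 16 2002, Oct 3 2002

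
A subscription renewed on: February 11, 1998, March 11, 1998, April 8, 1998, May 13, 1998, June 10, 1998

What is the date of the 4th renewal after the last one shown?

Gaps: 28, 28, 35, 28 days — a mix of 28 and 35. Every date is a Wednesday.
Each is the 2nd Wednesday of its month.
2nd Wednesday of July 1998: July 8, 1998.
August 1998 — 2nd Wednesday is August 12, 1998.
2nd Wednesday of September 1998: September 9, 1998.
October 1998 — 2nd Wednesday is October 14, 1998.

October 14, 1998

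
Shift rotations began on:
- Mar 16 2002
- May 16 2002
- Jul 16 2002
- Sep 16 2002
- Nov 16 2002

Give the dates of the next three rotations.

Jan 16 2003, Mar 16 2003, May 16 2003

Gaps: 61, 61, 62, 61 days — not constant. Every event is on the 16th of the month.
Pattern: the 16th of every 2 months.
January 2003: Jan 16 2003.
Next: March 2003 → Mar 16 2003.
May 2003: May 16 2003.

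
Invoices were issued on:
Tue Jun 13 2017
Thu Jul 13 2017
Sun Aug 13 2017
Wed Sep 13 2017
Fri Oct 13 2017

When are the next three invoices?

Mon Nov 13 2017, Wed Dec 13 2017, Sat Jan 13 2018

Each date is the 13th; the gaps (30, 31, 31, 30) track the month lengths.
The rule is the 13th of each month.
November 2017: Mon Nov 13 2017.
Next: December 2017 → Wed Dec 13 2017.
January 2018: Sat Jan 13 2018.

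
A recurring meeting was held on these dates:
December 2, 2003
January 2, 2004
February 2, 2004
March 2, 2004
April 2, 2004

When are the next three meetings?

May 2, 2004; June 2, 2004; July 2, 2004

The day-of-month is always 2 (31, 31, 29, 31 days between events).
So this recurs on the 2nd of each month.
May 2004: May 2, 2004.
June 2004: June 2, 2004.
July 2004: July 2, 2004.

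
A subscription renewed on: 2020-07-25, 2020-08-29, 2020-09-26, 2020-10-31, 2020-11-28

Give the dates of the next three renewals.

These are Saturdays with 35, 28, 35, 28-day gaps.
Each is the final Saturday of its month — 2020-08-29 is past the 28th, so '4th Saturday' doesn't fit.
Last Saturday of December 2020: 2020-12-26.
Last Saturday of January 2021: 2021-01-30.
February 2021 ends with Saturday 2021-02-27.

2020-12-26, 2021-01-30, 2021-02-27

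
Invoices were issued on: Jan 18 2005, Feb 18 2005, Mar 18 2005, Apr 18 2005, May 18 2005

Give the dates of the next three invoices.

Gaps: 31, 28, 31, 30 days — not constant. Every event is on the 18th of the month.
Pattern: the 18th of each month.
June 2005: Jun 18 2005.
Next: July 2005 → Jul 18 2005.
Next: August 2005 → Aug 18 2005.

Jun 18 2005, Jul 18 2005, Aug 18 2005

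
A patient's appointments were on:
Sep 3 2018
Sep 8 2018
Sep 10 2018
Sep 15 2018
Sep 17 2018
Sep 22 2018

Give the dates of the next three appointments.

Sep 24 2018, Sep 29 2018, Oct 1 2018

The gap pattern 5, 2, 5, 2, 5 repeats every 2 events.
These are the Mondays and Saturdays of each week.
The following Monday is Sep 24 2018.
Next Saturday: Sep 29 2018.
The following Monday is Oct 1 2018.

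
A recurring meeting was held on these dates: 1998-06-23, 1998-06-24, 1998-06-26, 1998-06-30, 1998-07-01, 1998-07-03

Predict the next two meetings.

1998-07-07, 1998-07-08

The gap pattern 1, 2, 4, 1, 2 repeats every 3 events.
These are the Tuesdays, Wednesdays and Fridays of each week.
Next Tuesday: 1998-07-07.
Next Wednesday: 1998-07-08.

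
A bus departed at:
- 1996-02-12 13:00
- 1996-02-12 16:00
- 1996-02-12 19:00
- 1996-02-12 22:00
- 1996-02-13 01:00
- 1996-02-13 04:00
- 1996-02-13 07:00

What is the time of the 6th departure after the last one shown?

1996-02-14 01:00

Spacing: 3, 3, 3, 3, 3, 3 h — constant 3 h.
1996-02-13 07:00 + 3 h = 1996-02-13 10:00.
1996-02-13 10:00 + 3 h = 1996-02-13 13:00.
1996-02-13 13:00 + 3 h = 1996-02-13 16:00.
1996-02-13 16:00 + 3 h = 1996-02-13 19:00.
1996-02-13 19:00 + 3 h = 1996-02-13 22:00.
1996-02-13 22:00 + 3 h = 1996-02-14 01:00.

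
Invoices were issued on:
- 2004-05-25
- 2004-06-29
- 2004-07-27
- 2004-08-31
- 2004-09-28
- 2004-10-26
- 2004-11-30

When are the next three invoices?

Every date is a Tuesday; gaps 35, 28, 35, 28, 28, 35 days.
Each is the last Tuesday of its month (at least one falls on the 29th or later, ruling out '4th Tuesday').
Last Tuesday of December 2004: 2004-12-28.
Last Tuesday of January 2005: 2005-01-25.
Last Tuesday of February 2005: 2005-02-22.

2004-12-28, 2005-01-25, 2005-02-22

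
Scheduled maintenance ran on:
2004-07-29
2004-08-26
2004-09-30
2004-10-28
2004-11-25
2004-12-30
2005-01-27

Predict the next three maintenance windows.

All Thursdays; the gaps (28, 35, 28, 28, 35, 28) vary with month length.
This is the last Thursday of each month.
February 2005 ends with Thursday 2005-02-24.
Last Thursday of March 2005: 2005-03-31.
Last Thursday of April 2005: 2005-04-28.

2005-02-24, 2005-03-31, 2005-04-28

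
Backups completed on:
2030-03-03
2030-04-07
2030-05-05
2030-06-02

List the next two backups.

All dates are Sundays, 35, 28, 28 days apart.
Specifically, the 1st Sunday of each month.
July 2030 — 1st Sunday is 2030-07-07.
August 2030 — 1st Sunday is 2030-08-04.

2030-07-07, 2030-08-04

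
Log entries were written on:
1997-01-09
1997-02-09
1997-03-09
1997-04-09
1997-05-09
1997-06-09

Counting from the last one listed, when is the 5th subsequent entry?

The day-of-month is always 9 (31, 28, 31, 30, 31 days between events).
So this recurs on the 9th of each month.
Next: July 1997 → 1997-07-09.
Next: August 1997 → 1997-08-09.
Next: September 1997 → 1997-09-09.
October 1997: 1997-10-09.
Next: November 1997 → 1997-11-09.

1997-11-09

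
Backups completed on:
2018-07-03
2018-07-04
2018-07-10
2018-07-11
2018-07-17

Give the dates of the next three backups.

2018-07-18, 2018-07-24, 2018-07-25

Every event lands on a Tuesday or Wednesday (gaps cycle 1, 6, 1, 6).
So the schedule is: every Tuesday and Wednesday.
The following Wednesday is 2018-07-18.
The following Tuesday is 2018-07-24.
Next Wednesday: 2018-07-25.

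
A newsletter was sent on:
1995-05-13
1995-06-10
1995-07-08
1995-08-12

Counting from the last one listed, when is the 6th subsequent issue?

These are Saturdays at 28- or 35-day spacing (28, 28, 35).
The pattern: 2nd Saturday of the month.
September 1995 — 2nd Saturday is 1995-09-09.
2nd Saturday of October 1995: 1995-10-14.
2nd Saturday of November 1995: 1995-11-11.
December 1995 — 2nd Saturday is 1995-12-09.
2nd Saturday of January 1996: 1996-01-13.
February 1996 — 2nd Saturday is 1996-02-10.

1996-02-10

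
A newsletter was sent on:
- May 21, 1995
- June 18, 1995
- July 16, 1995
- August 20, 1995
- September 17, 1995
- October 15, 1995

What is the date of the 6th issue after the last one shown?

Gaps: 28, 28, 35, 28, 28 days — a mix of 28 and 35. Every date is a Sunday.
Each is the 3rd Sunday of its month.
3rd Sunday of November 1995: November 19, 1995.
December 1995 — 3rd Sunday is December 17, 1995.
January 1996 — 3rd Sunday is January 21, 1996.
February 1996 — 3rd Sunday is February 18, 1996.
3rd Sunday of March 1996: March 17, 1996.
3rd Sunday of April 1996: April 21, 1996.

April 21, 1996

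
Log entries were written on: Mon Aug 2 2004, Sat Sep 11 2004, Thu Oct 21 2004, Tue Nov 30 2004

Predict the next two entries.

Sun Jan 9 2005, Fri Feb 18 2005

Every event comes 40 days after the last (40, 40, 40).
Tue Nov 30 2004 + 40 days = Sun Jan 9 2005.
Sun Jan 9 2005 + 40 days = Fri Feb 18 2005.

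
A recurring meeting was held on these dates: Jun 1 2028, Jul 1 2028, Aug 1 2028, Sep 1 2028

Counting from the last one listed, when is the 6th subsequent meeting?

Mar 1 2029

Gaps: 30, 31, 31 days — not constant. Every event is on the 1st of the month.
Pattern: the 1st of each month.
October 2028: Oct 1 2028.
November 2028: Nov 1 2028.
December 2028: Dec 1 2028.
Next: January 2029 → Jan 1 2029.
February 2029: Feb 1 2029.
Next: March 2029 → Mar 1 2029.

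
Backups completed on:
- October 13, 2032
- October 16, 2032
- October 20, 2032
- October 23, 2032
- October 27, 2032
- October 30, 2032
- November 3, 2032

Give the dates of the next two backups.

Every event lands on a Wednesday or Saturday (gaps cycle 3, 4, 3, 4, 3, 4).
So the schedule is: every Wednesday and Saturday.
Next Saturday: November 6, 2032.
Next Wednesday: November 10, 2032.

November 6, 2032; November 10, 2032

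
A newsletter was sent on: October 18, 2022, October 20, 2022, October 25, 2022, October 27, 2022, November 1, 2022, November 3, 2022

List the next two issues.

Gaps: 2, 5, 2, 5, 2 days — not constant, but cyclic with period 2.
The events fall on every Tuesday and Thursday.
Next Tuesday: November 8, 2022.
Next Thursday: November 10, 2022.

November 8, 2022; November 10, 2022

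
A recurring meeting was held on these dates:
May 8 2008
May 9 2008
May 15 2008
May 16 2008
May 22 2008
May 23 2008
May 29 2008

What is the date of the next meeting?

Every event lands on a Thursday or Friday (gaps cycle 1, 6, 1, 6, 1, 6).
So the schedule is: every Thursday and Friday.
The following Friday is May 30 2008.

May 30 2008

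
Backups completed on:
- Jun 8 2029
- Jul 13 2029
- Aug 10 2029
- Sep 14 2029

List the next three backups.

All dates are Fridays, 35, 28, 35 days apart.
Specifically, the 2nd Friday of each month.
October 2029 — 2nd Friday is Oct 12 2029.
2nd Friday of November 2029: Nov 9 2029.
2nd Friday of December 2029: Dec 14 2029.

Oct 12 2029, Nov 9 2029, Dec 14 2029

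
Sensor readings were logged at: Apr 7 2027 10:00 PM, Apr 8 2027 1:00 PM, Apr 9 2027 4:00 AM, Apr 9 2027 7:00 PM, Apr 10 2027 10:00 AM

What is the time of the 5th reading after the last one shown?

Spacing: 15, 15, 15, 15 h — constant 15 h.
Apr 10 2027 10:00 AM + 15 h = Apr 11 2027 1:00 AM.
Apr 11 2027 1:00 AM + 15 h = Apr 11 2027 4:00 PM.
Apr 11 2027 4:00 PM + 15 h = Apr 12 2027 7:00 AM.
Apr 12 2027 7:00 AM + 15 h = Apr 12 2027 10:00 PM.
Apr 12 2027 10:00 PM + 15 h = Apr 13 2027 1:00 PM.

Apr 13 2027 1:00 PM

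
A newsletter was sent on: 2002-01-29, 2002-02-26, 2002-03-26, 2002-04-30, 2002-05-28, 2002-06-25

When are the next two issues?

2002-07-30, 2002-08-27

Every date is a Tuesday; gaps 28, 28, 35, 28, 28 days.
Each is the last Tuesday of its month (at least one falls on the 29th or later, ruling out '4th Tuesday').
July 2002 ends with Tuesday 2002-07-30.
August 2002 ends with Tuesday 2002-08-27.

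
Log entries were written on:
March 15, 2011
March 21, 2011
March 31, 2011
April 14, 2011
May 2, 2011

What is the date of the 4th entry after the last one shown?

August 22, 2011

The spacing grows by 4 each time: 6, 10, 14, 18 days.
Next gap: 22 days. May 2, 2011 + 22 days = May 24, 2011.
Next gap: 26 days. May 24, 2011 + 26 days = June 19, 2011.
Next gap: 30 days. June 19, 2011 + 30 days = July 19, 2011.
Next gap: 34 days. July 19, 2011 + 34 days = August 22, 2011.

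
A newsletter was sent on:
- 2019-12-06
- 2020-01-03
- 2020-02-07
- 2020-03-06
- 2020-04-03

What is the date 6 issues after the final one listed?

Gaps: 28, 35, 28, 28 days — a mix of 28 and 35. Every date is a Friday.
Each is the 1st Friday of its month.
1st Friday of May 2020: 2020-05-01.
June 2020 — 1st Friday is 2020-06-05.
1st Friday of July 2020: 2020-07-03.
August 2020 — 1st Friday is 2020-08-07.
1st Friday of September 2020: 2020-09-04.
1st Friday of October 2020: 2020-10-02.

2020-10-02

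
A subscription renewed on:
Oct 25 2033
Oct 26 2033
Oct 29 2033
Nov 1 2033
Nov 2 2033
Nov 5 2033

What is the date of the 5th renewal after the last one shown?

Nov 16 2033

The gap pattern 1, 3, 3, 1, 3 repeats every 3 events.
These are the Tuesdays, Wednesdays and Saturdays of each week.
Next Tuesday: Nov 8 2033.
The following Wednesday is Nov 9 2033.
Next Saturday: Nov 12 2033.
The following Tuesday is Nov 15 2033.
The following Wednesday is Nov 16 2033.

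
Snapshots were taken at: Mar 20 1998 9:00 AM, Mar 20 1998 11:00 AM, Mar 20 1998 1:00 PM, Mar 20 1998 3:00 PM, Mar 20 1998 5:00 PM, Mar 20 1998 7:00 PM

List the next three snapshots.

Mar 20 1998 9:00 PM, Mar 20 1998 11:00 PM, Mar 21 1998 1:00 AM

Gaps: 2, 2, 2, 2, 2 hours — each event is 2 hours after the previous one.
Mar 20 1998 7:00 PM + 2 h = Mar 20 1998 9:00 PM.
Mar 20 1998 9:00 PM + 2 h = Mar 20 1998 11:00 PM.
Mar 20 1998 11:00 PM + 2 h = Mar 21 1998 1:00 AM.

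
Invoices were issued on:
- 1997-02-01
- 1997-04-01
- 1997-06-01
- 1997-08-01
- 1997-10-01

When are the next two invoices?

1997-12-01, 1998-02-01

Each date is the 1st; the gaps (59, 61, 61, 61) track the month lengths.
The rule is the 1st of every 2 months.
Next: December 1997 → 1997-12-01.
Next: February 1998 → 1998-02-01.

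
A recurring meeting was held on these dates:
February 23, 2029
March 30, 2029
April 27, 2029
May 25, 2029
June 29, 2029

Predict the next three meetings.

Every date is a Friday; gaps 35, 28, 28, 35 days.
Each is the last Friday of its month (at least one falls on the 29th or later, ruling out '4th Friday').
July 2029 ends with Friday July 27, 2029.
Last Friday of August 2029: August 31, 2029.
September 2029 ends with Friday September 28, 2029.

July 27, 2029; August 31, 2029; September 28, 2029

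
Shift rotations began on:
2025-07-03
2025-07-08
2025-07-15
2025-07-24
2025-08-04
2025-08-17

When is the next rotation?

The spacing grows by 2 each time: 5, 7, 9, 11, 13 days.
Next gap: 15 days. 2025-08-17 + 15 days = 2025-09-01.

2025-09-01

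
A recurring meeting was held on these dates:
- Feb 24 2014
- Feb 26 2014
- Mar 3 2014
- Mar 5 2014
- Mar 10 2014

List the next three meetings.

Mar 12 2014, Mar 17 2014, Mar 19 2014

Gaps: 2, 5, 2, 5 days — not constant, but cyclic with period 2.
The events fall on every Monday and Wednesday.
The following Wednesday is Mar 12 2014.
The following Monday is Mar 17 2014.
The following Wednesday is Mar 19 2014.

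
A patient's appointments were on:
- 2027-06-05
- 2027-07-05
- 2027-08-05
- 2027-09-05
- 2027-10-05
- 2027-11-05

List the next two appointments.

Gaps: 30, 31, 31, 30, 31 days — not constant. Every event is on the 5th of the month.
Pattern: the 5th of each month.
December 2027: 2027-12-05.
January 2028: 2028-01-05.

2027-12-05, 2028-01-05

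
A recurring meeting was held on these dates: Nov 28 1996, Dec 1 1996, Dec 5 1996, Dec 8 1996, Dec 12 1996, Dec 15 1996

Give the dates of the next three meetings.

Dec 19 1996, Dec 22 1996, Dec 26 1996

Every event lands on a Thursday or Sunday (gaps cycle 3, 4, 3, 4, 3).
So the schedule is: every Thursday and Sunday.
The following Thursday is Dec 19 1996.
The following Sunday is Dec 22 1996.
Next Thursday: Dec 26 1996.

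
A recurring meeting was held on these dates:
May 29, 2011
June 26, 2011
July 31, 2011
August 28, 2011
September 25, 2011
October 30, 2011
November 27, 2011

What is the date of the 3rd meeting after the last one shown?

All Sundays; the gaps (28, 35, 28, 28, 35, 28) vary with month length.
This is the last Sunday of each month.
Last Sunday of December 2011: December 25, 2011.
January 2012 ends with Sunday January 29, 2012.
Last Sunday of February 2012: February 26, 2012.

February 26, 2012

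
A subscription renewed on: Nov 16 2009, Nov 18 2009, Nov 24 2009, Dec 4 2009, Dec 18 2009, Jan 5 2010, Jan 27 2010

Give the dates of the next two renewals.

Gaps: 2, 6, 10, 14, 18, 22 days — each gap is 4 larger than the previous one.
Next gap: 26 days. Jan 27 2010 + 26 days = Feb 22 2010.
Next gap: 30 days. Feb 22 2010 + 30 days = Mar 24 2010.

Feb 22 2010, Mar 24 2010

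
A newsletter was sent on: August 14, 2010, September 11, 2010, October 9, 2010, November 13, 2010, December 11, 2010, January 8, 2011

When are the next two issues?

These are Saturdays at 28- or 35-day spacing (28, 28, 35, 28, 28).
The pattern: 2nd Saturday of the month.
2nd Saturday of February 2011: February 12, 2011.
March 2011 — 2nd Saturday is March 12, 2011.

February 12, 2011; March 12, 2011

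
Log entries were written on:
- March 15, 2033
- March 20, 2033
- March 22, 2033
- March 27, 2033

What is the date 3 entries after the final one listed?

The gap pattern 5, 2, 5 repeats every 2 events.
These are the Tuesdays and Sundays of each week.
The following Tuesday is March 29, 2033.
The following Sunday is April 3, 2033.
Next Tuesday: April 5, 2033.

April 5, 2033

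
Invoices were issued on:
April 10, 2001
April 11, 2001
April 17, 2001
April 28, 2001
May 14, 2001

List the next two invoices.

June 4, 2001; June 30, 2001

Intervals are 1, 6, 11, 16 days — an arithmetic progression with common difference 5.
Next gap: 21 days. May 14, 2001 + 21 days = June 4, 2001.
Next gap: 26 days. June 4, 2001 + 26 days = June 30, 2001.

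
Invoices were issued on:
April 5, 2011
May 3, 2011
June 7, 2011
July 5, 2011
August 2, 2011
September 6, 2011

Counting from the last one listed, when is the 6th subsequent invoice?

Gaps: 28, 35, 28, 28, 35 days — a mix of 28 and 35. Every date is a Tuesday.
Each is the 1st Tuesday of its month.
October 2011 — 1st Tuesday is October 4, 2011.
November 2011 — 1st Tuesday is November 1, 2011.
December 2011 — 1st Tuesday is December 6, 2011.
1st Tuesday of January 2012: January 3, 2012.
February 2012 — 1st Tuesday is February 7, 2012.
1st Tuesday of March 2012: March 6, 2012.

March 6, 2012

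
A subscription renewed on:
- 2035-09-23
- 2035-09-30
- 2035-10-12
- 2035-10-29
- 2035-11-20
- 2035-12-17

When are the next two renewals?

Gaps: 7, 12, 17, 22, 27 days — each gap is 5 larger than the previous one.
Next gap: 32 days. 2035-12-17 + 32 days = 2036-01-18.
Next gap: 37 days. 2036-01-18 + 37 days = 2036-02-24.

2036-01-18, 2036-02-24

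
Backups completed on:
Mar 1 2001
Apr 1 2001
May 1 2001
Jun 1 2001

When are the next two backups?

Each date is the 1st; the gaps (31, 30, 31) track the month lengths.
The rule is the 1st of each month.
July 2001: Jul 1 2001.
August 2001: Aug 1 2001.

Jul 1 2001, Aug 1 2001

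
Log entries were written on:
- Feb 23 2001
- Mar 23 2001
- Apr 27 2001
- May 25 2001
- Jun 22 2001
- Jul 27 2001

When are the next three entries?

Gaps: 28, 35, 28, 28, 35 days — a mix of 28 and 35. Every date is a Friday.
Each is the 4th Friday of its month.
August 2001 — 4th Friday is Aug 24 2001.
4th Friday of September 2001: Sep 28 2001.
October 2001 — 4th Friday is Oct 26 2001.

Aug 24 2001, Sep 28 2001, Oct 26 2001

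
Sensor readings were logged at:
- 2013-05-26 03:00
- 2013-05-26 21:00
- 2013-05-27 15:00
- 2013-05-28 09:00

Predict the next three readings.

2013-05-29 03:00, 2013-05-29 21:00, 2013-05-30 15:00

Gaps: 18, 18, 18 hours — each event is 18 hours after the previous one.
2013-05-28 09:00 + 18 h = 2013-05-29 03:00.
2013-05-29 03:00 + 18 h = 2013-05-29 21:00.
2013-05-29 21:00 + 18 h = 2013-05-30 15:00.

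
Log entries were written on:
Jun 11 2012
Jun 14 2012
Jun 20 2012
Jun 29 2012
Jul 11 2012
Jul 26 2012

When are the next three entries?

Aug 13 2012, Sep 3 2012, Sep 27 2012

Gaps: 3, 6, 9, 12, 15 days — each gap is 3 larger than the previous one.
Next gap: 18 days. Jul 26 2012 + 18 days = Aug 13 2012.
Next gap: 21 days. Aug 13 2012 + 21 days = Sep 3 2012.
Next gap: 24 days. Sep 3 2012 + 24 days = Sep 27 2012.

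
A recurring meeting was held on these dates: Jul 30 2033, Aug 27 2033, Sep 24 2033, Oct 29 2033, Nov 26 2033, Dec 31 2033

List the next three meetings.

All Saturdays; the gaps (28, 28, 35, 28, 35) vary with month length.
This is the last Saturday of each month.
January 2034 ends with Saturday Jan 28 2034.
Last Saturday of February 2034: Feb 25 2034.
March 2034 ends with Saturday Mar 25 2034.

Jan 28 2034, Feb 25 2034, Mar 25 2034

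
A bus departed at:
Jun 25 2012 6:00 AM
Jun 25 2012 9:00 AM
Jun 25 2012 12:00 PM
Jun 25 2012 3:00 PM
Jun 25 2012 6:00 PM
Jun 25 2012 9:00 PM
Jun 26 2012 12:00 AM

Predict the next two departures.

Jun 26 2012 3:00 AM, Jun 26 2012 6:00 AM

Gaps: 3, 3, 3, 3, 3, 3 hours — each event is 3 hours after the previous one.
Jun 26 2012 12:00 AM + 3 h = Jun 26 2012 3:00 AM.
Jun 26 2012 3:00 AM + 3 h = Jun 26 2012 6:00 AM.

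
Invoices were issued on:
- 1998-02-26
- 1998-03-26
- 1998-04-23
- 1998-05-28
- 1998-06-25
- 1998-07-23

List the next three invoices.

Gaps: 28, 28, 35, 28, 28 days — a mix of 28 and 35. Every date is a Thursday.
Each is the 4th Thursday of its month.
4th Thursday of August 1998: 1998-08-27.
4th Thursday of September 1998: 1998-09-24.
October 1998 — 4th Thursday is 1998-10-22.

1998-08-27, 1998-09-24, 1998-10-22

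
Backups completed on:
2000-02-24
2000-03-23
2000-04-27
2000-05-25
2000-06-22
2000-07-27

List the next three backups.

Gaps: 28, 35, 28, 28, 35 days — a mix of 28 and 35. Every date is a Thursday.
Each is the 4th Thursday of its month.
August 2000 — 4th Thursday is 2000-08-24.
September 2000 — 4th Thursday is 2000-09-28.
4th Thursday of October 2000: 2000-10-26.

2000-08-24, 2000-09-28, 2000-10-26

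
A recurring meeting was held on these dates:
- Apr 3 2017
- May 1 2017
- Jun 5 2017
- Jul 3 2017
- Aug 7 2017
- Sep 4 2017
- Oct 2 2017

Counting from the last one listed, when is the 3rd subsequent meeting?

Gaps: 28, 35, 28, 35, 28, 28 days — a mix of 28 and 35. Every date is a Monday.
Each is the 1st Monday of its month.
1st Monday of November 2017: Nov 6 2017.
December 2017 — 1st Monday is Dec 4 2017.
1st Monday of January 2018: Jan 1 2018.

Jan 1 2018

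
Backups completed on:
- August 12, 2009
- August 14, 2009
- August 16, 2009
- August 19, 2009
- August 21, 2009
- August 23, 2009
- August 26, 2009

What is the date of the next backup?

August 28, 2009

Gaps: 2, 2, 3, 2, 2, 3 days — not constant, but cyclic with period 3.
The events fall on every Wednesday, Friday and Sunday.
Next Friday: August 28, 2009.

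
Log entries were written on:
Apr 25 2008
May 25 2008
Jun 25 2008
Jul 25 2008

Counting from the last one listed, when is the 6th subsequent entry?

Each date is the 25th; the gaps (30, 31, 30) track the month lengths.
The rule is the 25th of each month.
Next: August 2008 → Aug 25 2008.
Next: September 2008 → Sep 25 2008.
October 2008: Oct 25 2008.
November 2008: Nov 25 2008.
Next: December 2008 → Dec 25 2008.
Next: January 2009 → Jan 25 2009.

Jan 25 2009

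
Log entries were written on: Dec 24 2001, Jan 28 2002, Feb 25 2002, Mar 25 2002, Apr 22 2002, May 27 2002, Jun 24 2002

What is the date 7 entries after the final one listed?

These are Mondays at 28- or 35-day spacing (35, 28, 28, 28, 35, 28).
The pattern: 4th Monday of the month.
July 2002 — 4th Monday is Jul 22 2002.
4th Monday of August 2002: Aug 26 2002.
September 2002 — 4th Monday is Sep 23 2002.
October 2002 — 4th Monday is Oct 28 2002.
November 2002 — 4th Monday is Nov 25 2002.
4th Monday of December 2002: Dec 23 2002.
January 2003 — 4th Monday is Jan 27 2003.

Jan 27 2003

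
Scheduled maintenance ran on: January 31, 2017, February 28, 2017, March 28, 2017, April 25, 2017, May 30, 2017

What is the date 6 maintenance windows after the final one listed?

Every date is a Tuesday; gaps 28, 28, 28, 35 days.
Each is the last Tuesday of its month (at least one falls on the 29th or later, ruling out '4th Tuesday').
Last Tuesday of June 2017: June 27, 2017.
Last Tuesday of July 2017: July 25, 2017.
Last Tuesday of August 2017: August 29, 2017.
Last Tuesday of September 2017: September 26, 2017.
October 2017 ends with Tuesday October 31, 2017.
Last Tuesday of November 2017: November 28, 2017.

November 28, 2017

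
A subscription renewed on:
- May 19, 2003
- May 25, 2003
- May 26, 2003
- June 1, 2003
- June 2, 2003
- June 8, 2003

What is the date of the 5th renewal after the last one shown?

The gap pattern 6, 1, 6, 1, 6 repeats every 2 events.
These are the Mondays and Sundays of each week.
The following Monday is June 9, 2003.
Next Sunday: June 15, 2003.
The following Monday is June 16, 2003.
The following Sunday is June 22, 2003.
The following Monday is June 23, 2003.

June 23, 2003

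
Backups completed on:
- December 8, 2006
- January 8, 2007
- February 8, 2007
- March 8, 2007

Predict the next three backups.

Each date is the 8th; the gaps (31, 31, 28) track the month lengths.
The rule is the 8th of each month.
Next: April 2007 → April 8, 2007.
May 2007: May 8, 2007.
June 2007: June 8, 2007.

April 8, 2007; May 8, 2007; June 8, 2007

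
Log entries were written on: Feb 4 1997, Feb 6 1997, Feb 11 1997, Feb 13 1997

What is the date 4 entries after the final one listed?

Feb 27 1997

The gap pattern 2, 5, 2 repeats every 2 events.
These are the Tuesdays and Thursdays of each week.
The following Tuesday is Feb 18 1997.
Next Thursday: Feb 20 1997.
Next Tuesday: Feb 25 1997.
Next Thursday: Feb 27 1997.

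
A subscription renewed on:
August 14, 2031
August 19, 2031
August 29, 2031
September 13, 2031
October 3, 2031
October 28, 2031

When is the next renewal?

November 27, 2031

The spacing grows by 5 each time: 5, 10, 15, 20, 25 days.
Next gap: 30 days. October 28, 2031 + 30 days = November 27, 2031.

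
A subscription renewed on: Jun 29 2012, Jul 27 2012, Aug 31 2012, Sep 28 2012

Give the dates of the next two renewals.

Oct 26 2012, Nov 30 2012

These are Fridays with 28, 35, 28-day gaps.
Each is the final Friday of its month — Jun 29 2012 is past the 28th, so '4th Friday' doesn't fit.
October 2012 ends with Friday Oct 26 2012.
November 2012 ends with Friday Nov 30 2012.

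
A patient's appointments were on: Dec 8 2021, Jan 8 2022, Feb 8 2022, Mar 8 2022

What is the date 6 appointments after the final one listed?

Sep 8 2022

Gaps: 31, 31, 28 days — not constant. Every event is on the 8th of the month.
Pattern: the 8th of each month.
April 2022: Apr 8 2022.
May 2022: May 8 2022.
June 2022: Jun 8 2022.
July 2022: Jul 8 2022.
Next: August 2022 → Aug 8 2022.
Next: September 2022 → Sep 8 2022.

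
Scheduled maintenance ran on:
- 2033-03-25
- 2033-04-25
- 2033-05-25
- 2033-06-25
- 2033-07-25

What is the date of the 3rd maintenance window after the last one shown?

Each date is the 25th; the gaps (31, 30, 31, 30) track the month lengths.
The rule is the 25th of each month.
Next: August 2033 → 2033-08-25.
Next: September 2033 → 2033-09-25.
Next: October 2033 → 2033-10-25.

2033-10-25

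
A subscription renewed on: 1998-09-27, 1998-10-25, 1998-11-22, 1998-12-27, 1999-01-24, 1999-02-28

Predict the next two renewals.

1999-03-28, 1999-04-25

Gaps: 28, 28, 35, 28, 35 days — a mix of 28 and 35. Every date is a Sunday.
Each is the 4th Sunday of its month.
4th Sunday of March 1999: 1999-03-28.
4th Sunday of April 1999: 1999-04-25.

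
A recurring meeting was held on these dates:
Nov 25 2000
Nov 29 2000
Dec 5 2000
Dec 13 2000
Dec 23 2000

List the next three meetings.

Jan 4 2001, Jan 18 2001, Feb 3 2001

Gaps: 4, 6, 8, 10 days — each gap is 2 larger than the previous one.
Next gap: 12 days. Dec 23 2000 + 12 days = Jan 4 2001.
Next gap: 14 days. Jan 4 2001 + 14 days = Jan 18 2001.
Next gap: 16 days. Jan 18 2001 + 16 days = Feb 3 2001.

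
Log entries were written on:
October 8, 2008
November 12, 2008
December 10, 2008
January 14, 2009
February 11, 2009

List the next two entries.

March 11, 2009; April 8, 2009

All dates are Wednesdays, 35, 28, 35, 28 days apart.
Specifically, the 2nd Wednesday of each month.
March 2009 — 2nd Wednesday is March 11, 2009.
2nd Wednesday of April 2009: April 8, 2009.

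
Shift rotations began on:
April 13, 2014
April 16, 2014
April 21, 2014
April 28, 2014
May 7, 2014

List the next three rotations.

May 18, 2014; May 31, 2014; June 15, 2014

Intervals are 3, 5, 7, 9 days — an arithmetic progression with common difference 2.
Next gap: 11 days. May 7, 2014 + 11 days = May 18, 2014.
Next gap: 13 days. May 18, 2014 + 13 days = May 31, 2014.
Next gap: 15 days. May 31, 2014 + 15 days = June 15, 2014.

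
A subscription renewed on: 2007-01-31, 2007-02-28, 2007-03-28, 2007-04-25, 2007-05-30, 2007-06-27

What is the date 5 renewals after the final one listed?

2007-11-28

Every date is a Wednesday; gaps 28, 28, 28, 35, 28 days.
Each is the last Wednesday of its month (at least one falls on the 29th or later, ruling out '4th Wednesday').
July 2007 ends with Wednesday 2007-07-25.
Last Wednesday of August 2007: 2007-08-29.
September 2007 ends with Wednesday 2007-09-26.
October 2007 ends with Wednesday 2007-10-31.
November 2007 ends with Wednesday 2007-11-28.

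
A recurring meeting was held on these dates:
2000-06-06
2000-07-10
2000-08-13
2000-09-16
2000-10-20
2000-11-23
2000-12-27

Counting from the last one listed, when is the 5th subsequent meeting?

2001-06-15

The spacing is 34, 34, 34, 34, 34, 34 days — always 34 days.
2000-12-27 + 34 days = 2001-01-30.
2001-01-30 + 34 days = 2001-03-05.
2001-03-05 + 34 days = 2001-04-08.
2001-04-08 + 34 days = 2001-05-12.
2001-05-12 + 34 days = 2001-06-15.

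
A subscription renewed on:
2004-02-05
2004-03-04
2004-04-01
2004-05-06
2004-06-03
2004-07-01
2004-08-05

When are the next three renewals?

2004-09-02, 2004-10-07, 2004-11-04

Gaps: 28, 28, 35, 28, 28, 35 days — a mix of 28 and 35. Every date is a Thursday.
Each is the 1st Thursday of its month.
September 2004 — 1st Thursday is 2004-09-02.
1st Thursday of October 2004: 2004-10-07.
1st Thursday of November 2004: 2004-11-04.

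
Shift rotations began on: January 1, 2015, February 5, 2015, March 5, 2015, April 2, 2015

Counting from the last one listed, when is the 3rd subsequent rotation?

Gaps: 35, 28, 28 days — a mix of 28 and 35. Every date is a Thursday.
Each is the 1st Thursday of its month.
May 2015 — 1st Thursday is May 7, 2015.
1st Thursday of June 2015: June 4, 2015.
July 2015 — 1st Thursday is July 2, 2015.

July 2, 2015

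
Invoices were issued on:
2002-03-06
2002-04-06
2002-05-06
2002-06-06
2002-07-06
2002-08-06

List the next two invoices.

The day-of-month is always 6 (31, 30, 31, 30, 31 days between events).
So this recurs on the 6th of each month.
September 2002: 2002-09-06.
Next: October 2002 → 2002-10-06.

2002-09-06, 2002-10-06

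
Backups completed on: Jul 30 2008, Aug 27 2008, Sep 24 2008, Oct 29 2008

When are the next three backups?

These are Wednesdays with 28, 28, 35-day gaps.
Each is the final Wednesday of its month — Jul 30 2008 is past the 28th, so '4th Wednesday' doesn't fit.
Last Wednesday of November 2008: Nov 26 2008.
Last Wednesday of December 2008: Dec 31 2008.
January 2009 ends with Wednesday Jan 28 2009.

Nov 26 2008, Dec 31 2008, Jan 28 2009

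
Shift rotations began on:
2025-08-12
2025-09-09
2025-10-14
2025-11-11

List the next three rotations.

These are Tuesdays at 28- or 35-day spacing (28, 35, 28).
The pattern: 2nd Tuesday of the month.
December 2025 — 2nd Tuesday is 2025-12-09.
2nd Tuesday of January 2026: 2026-01-13.
February 2026 — 2nd Tuesday is 2026-02-10.

2025-12-09, 2026-01-13, 2026-02-10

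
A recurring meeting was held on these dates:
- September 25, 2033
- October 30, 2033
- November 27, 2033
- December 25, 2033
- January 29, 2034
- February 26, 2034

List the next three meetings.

March 26, 2034; April 30, 2034; May 28, 2034

Every date is a Sunday; gaps 35, 28, 28, 35, 28 days.
Each is the last Sunday of its month (at least one falls on the 29th or later, ruling out '4th Sunday').
Last Sunday of March 2034: March 26, 2034.
Last Sunday of April 2034: April 30, 2034.
Last Sunday of May 2034: May 28, 2034.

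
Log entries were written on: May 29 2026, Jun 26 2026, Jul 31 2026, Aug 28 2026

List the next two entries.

Sep 25 2026, Oct 30 2026

These are Fridays with 28, 35, 28-day gaps.
Each is the final Friday of its month — May 29 2026 is past the 28th, so '4th Friday' doesn't fit.
September 2026 ends with Friday Sep 25 2026.
Last Friday of October 2026: Oct 30 2026.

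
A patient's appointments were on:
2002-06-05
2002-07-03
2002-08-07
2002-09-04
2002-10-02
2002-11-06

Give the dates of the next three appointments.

Gaps: 28, 35, 28, 28, 35 days — a mix of 28 and 35. Every date is a Wednesday.
Each is the 1st Wednesday of its month.
1st Wednesday of December 2002: 2002-12-04.
January 2003 — 1st Wednesday is 2003-01-01.
February 2003 — 1st Wednesday is 2003-02-05.

2002-12-04, 2003-01-01, 2003-02-05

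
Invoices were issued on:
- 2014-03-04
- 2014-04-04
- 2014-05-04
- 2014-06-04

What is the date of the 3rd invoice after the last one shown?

Gaps: 31, 30, 31 days — not constant. Every event is on the 4th of the month.
Pattern: the 4th of each month.
Next: July 2014 → 2014-07-04.
August 2014: 2014-08-04.
September 2014: 2014-09-04.

2014-09-04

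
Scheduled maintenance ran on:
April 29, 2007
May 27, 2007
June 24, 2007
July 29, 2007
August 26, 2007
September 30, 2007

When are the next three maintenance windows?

October 28, 2007; November 25, 2007; December 30, 2007

These are Sundays with 28, 28, 35, 28, 35-day gaps.
Each is the final Sunday of its month — April 29, 2007 is past the 28th, so '4th Sunday' doesn't fit.
Last Sunday of October 2007: October 28, 2007.
Last Sunday of November 2007: November 25, 2007.
Last Sunday of December 2007: December 30, 2007.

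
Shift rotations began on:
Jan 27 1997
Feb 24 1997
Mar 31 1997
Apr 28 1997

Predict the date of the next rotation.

May 26 1997

Every date is a Monday; gaps 28, 35, 28 days.
Each is the last Monday of its month (at least one falls on the 29th or later, ruling out '4th Monday').
May 1997 ends with Monday May 26 1997.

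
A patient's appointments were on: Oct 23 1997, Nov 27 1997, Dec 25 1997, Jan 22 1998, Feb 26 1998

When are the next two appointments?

Mar 26 1998, Apr 23 1998

Gaps: 35, 28, 28, 35 days — a mix of 28 and 35. Every date is a Thursday.
Each is the 4th Thursday of its month.
March 1998 — 4th Thursday is Mar 26 1998.
4th Thursday of April 1998: Apr 23 1998.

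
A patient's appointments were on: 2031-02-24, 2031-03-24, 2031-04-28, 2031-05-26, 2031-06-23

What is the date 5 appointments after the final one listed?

2031-11-24

These are Mondays at 28- or 35-day spacing (28, 35, 28, 28).
The pattern: 4th Monday of the month.
4th Monday of July 2031: 2031-07-28.
August 2031 — 4th Monday is 2031-08-25.
September 2031 — 4th Monday is 2031-09-22.
4th Monday of October 2031: 2031-10-27.
4th Monday of November 2031: 2031-11-24.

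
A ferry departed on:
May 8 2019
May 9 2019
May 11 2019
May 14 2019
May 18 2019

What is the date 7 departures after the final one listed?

Jul 13 2019

Gaps: 1, 2, 3, 4 days — each gap is 1 larger than the previous one.
Next gap: 5 days. May 18 2019 + 5 days = May 23 2019.
Next gap: 6 days. May 23 2019 + 6 days = May 29 2019.
Next gap: 7 days. May 29 2019 + 7 days = Jun 5 2019.
Next gap: 8 days. Jun 5 2019 + 8 days = Jun 13 2019.
Next gap: 9 days. Jun 13 2019 + 9 days = Jun 22 2019.
Next gap: 10 days. Jun 22 2019 + 10 days = Jul 2 2019.
Next gap: 11 days. Jul 2 2019 + 11 days = Jul 13 2019.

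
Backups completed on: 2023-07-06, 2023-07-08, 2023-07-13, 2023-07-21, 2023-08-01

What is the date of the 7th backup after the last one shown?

Intervals are 2, 5, 8, 11 days — an arithmetic progression with common difference 3.
Next gap: 14 days. 2023-08-01 + 14 days = 2023-08-15.
Next gap: 17 days. 2023-08-15 + 17 days = 2023-09-01.
Next gap: 20 days. 2023-09-01 + 20 days = 2023-09-21.
Next gap: 23 days. 2023-09-21 + 23 days = 2023-10-14.
Next gap: 26 days. 2023-10-14 + 26 days = 2023-11-09.
Next gap: 29 days. 2023-11-09 + 29 days = 2023-12-08.
Next gap: 32 days. 2023-12-08 + 32 days = 2024-01-09.

2024-01-09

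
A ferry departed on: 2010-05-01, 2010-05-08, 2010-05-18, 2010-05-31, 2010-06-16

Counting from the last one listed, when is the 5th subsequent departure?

Gaps: 7, 10, 13, 16 days — each gap is 3 larger than the previous one.
Next gap: 19 days. 2010-06-16 + 19 days = 2010-07-05.
Next gap: 22 days. 2010-07-05 + 22 days = 2010-07-27.
Next gap: 25 days. 2010-07-27 + 25 days = 2010-08-21.
Next gap: 28 days. 2010-08-21 + 28 days = 2010-09-18.
Next gap: 31 days. 2010-09-18 + 31 days = 2010-10-19.

2010-10-19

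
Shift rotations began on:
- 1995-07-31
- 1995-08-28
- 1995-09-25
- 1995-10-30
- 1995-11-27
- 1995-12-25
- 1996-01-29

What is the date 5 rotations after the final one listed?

Every date is a Monday; gaps 28, 28, 35, 28, 28, 35 days.
Each is the last Monday of its month (at least one falls on the 29th or later, ruling out '4th Monday').
February 1996 ends with Monday 1996-02-26.
Last Monday of March 1996: 1996-03-25.
Last Monday of April 1996: 1996-04-29.
May 1996 ends with Monday 1996-05-27.
Last Monday of June 1996: 1996-06-24.

1996-06-24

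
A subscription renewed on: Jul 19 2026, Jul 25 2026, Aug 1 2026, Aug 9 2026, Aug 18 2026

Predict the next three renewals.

Aug 28 2026, Sep 8 2026, Sep 20 2026

The spacing grows by 1 each time: 6, 7, 8, 9 days.
Next gap: 10 days. Aug 18 2026 + 10 days = Aug 28 2026.
Next gap: 11 days. Aug 28 2026 + 11 days = Sep 8 2026.
Next gap: 12 days. Sep 8 2026 + 12 days = Sep 20 2026.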